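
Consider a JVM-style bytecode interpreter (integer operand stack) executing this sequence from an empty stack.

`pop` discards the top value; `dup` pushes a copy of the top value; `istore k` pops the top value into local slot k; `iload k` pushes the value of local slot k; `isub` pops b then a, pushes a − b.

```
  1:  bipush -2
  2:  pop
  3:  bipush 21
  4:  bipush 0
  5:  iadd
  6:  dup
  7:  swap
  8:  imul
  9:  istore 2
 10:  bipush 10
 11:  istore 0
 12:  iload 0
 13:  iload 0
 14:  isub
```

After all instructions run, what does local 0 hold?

bipush -2  -2
pop        (empty)
bipush 21  21
bipush 0   21 0
iadd       21
dup        21 21
swap       21 21
imul       441
istore 2   (empty)
bipush 10  10
istore 0   (empty)
iload 0    10
iload 0    10 10
isub       0

10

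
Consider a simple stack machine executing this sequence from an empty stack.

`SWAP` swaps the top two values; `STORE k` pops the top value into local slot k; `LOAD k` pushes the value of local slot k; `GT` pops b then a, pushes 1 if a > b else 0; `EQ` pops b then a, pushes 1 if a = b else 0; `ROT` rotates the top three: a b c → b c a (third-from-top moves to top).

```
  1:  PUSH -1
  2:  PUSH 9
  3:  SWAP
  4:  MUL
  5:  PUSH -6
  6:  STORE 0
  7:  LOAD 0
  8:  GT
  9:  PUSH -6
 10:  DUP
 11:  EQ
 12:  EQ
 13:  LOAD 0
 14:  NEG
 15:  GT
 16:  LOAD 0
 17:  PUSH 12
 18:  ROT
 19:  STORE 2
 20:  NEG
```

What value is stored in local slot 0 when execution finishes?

PUSH -1 → [-1]
PUSH 9  → [-1, 9]
SWAP    → [9, -1]
MUL     → [-9]
PUSH -6 → [-9, -6]
STORE 0 → [-9]
LOAD 0  → [-9, -6]
GT      → [0]
PUSH -6 → [0, -6]
DUP     → [0, -6, -6]
EQ      → [0, 1]
EQ      → [0]
LOAD 0  → [0, -6]
NEG     → [0, 6]
GT      → [0]
LOAD 0  → [0, -6]
PUSH 12 → [0, -6, 12]
ROT     → [-6, 12, 0]
STORE 2 → [-6, 12]
NEG     → [-6, -12]

-6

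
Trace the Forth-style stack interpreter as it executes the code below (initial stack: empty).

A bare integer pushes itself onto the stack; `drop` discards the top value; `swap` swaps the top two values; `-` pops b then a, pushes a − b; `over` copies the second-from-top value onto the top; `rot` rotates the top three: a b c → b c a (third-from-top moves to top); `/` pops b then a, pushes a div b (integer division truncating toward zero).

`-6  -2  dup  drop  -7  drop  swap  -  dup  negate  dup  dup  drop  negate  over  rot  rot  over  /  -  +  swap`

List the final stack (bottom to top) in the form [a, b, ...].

-6     → -6
-2     → -6 -2
dup    → -6 -2 -2
drop   → -6 -2
-7     → -6 -2 -7
drop   → -6 -2
swap   → -2 -6
-      → 4
dup    → 4 4
negate → 4 -4
dup    → 4 -4 -4
dup    → 4 -4 -4 -4
drop   → 4 -4 -4
negate → 4 -4 4
over   → 4 -4 4 -4
rot    → 4 4 -4 -4
rot    → 4 -4 -4 4
over   → 4 -4 -4 4 -4
/      → 4 -4 -4 -1
-      → 4 -4 -3
+      → 4 -7
swap   → -7 4

[-7, 4]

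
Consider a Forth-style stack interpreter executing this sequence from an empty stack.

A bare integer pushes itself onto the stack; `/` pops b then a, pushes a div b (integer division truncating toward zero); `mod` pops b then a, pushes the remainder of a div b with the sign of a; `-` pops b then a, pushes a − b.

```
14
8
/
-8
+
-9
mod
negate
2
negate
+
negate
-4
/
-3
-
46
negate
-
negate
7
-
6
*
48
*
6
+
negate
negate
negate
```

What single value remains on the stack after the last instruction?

16410

14      14
8       14 8
/       1
-8      1 -8
+       -7
-9      -7 -9
mod     -7
negate  7
2       7 2
negate  7 -2
+       5
negate  -5
-4      -5 -4
/       1
-3      1 -3
-       4
46      4 46
negate  4 -46
-       50
negate  -50
7       -50 7
-       -57
6       -57 6
*       -342
48      -342 48
*       -16416
6       -16416 6
+       -16410
negate  16410
negate  -16410
negate  16410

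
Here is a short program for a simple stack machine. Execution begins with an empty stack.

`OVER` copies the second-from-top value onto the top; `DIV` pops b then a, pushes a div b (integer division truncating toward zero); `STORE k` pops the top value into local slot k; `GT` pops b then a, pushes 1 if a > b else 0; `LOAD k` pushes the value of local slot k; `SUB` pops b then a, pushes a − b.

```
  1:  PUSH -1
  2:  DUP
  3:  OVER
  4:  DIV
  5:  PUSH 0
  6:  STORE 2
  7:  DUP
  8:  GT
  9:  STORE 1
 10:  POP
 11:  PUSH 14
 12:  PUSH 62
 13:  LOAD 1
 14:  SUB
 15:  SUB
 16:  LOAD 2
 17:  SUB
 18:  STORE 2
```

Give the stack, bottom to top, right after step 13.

PUSH -1 -> [-1]
DUP     -> [-1, -1]
OVER    -> [-1, -1, -1]
DIV     -> [-1, 1]
PUSH 0  -> [-1, 1, 0]
STORE 2 -> [-1, 1]
DUP     -> [-1, 1, 1]
GT      -> [-1, 0]
STORE 1 -> [-1]
POP     -> []
PUSH 14 -> [14]
PUSH 62 -> [14, 62]
LOAD 1  -> [14, 62, 0]

[14, 62, 0]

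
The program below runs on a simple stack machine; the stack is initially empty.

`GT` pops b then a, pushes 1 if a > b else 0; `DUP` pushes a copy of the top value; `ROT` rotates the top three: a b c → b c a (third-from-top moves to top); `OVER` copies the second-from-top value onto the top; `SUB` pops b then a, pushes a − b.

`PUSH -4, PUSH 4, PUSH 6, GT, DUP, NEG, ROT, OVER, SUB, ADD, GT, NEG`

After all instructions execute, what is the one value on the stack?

PUSH -4 → -4
PUSH 4  → -4 4
PUSH 6  → -4 4 6
GT      → -4 0
DUP     → -4 0 0
NEG     → -4 0 0
ROT     → 0 0 -4
OVER    → 0 0 -4 0
SUB     → 0 0 -4
ADD     → 0 -4
GT      → 1
NEG     → -1

-1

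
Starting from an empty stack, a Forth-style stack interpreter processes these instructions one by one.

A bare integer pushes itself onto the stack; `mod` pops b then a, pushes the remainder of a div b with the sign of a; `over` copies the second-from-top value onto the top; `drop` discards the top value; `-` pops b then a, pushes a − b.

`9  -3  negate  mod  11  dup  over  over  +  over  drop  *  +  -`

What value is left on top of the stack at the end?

9       [9]
-3      [9, -3]
negate  [9, 3]
mod     [0]
11      [0, 11]
dup     [0, 11, 11]
over    [0, 11, 11, 11]
over    [0, 11, 11, 11, 11]
+       [0, 11, 11, 22]
over    [0, 11, 11, 22, 11]
drop    [0, 11, 11, 22]
*       [0, 11, 242]
+       [0, 253]
-       [-253]

-253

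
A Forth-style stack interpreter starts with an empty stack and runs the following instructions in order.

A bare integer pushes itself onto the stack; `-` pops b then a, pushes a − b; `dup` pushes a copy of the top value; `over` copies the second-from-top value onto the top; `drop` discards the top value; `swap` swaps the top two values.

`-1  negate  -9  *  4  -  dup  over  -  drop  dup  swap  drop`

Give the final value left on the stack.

-1     → [-1]
negate → [1]
-9     → [1, -9]
*      → [-9]
4      → [-9, 4]
-      → [-13]
dup    → [-13, -13]
over   → [-13, -13, -13]
-      → [-13, 0]
drop   → [-13]
dup    → [-13, -13]
swap   → [-13, -13]
drop   → [-13]

-13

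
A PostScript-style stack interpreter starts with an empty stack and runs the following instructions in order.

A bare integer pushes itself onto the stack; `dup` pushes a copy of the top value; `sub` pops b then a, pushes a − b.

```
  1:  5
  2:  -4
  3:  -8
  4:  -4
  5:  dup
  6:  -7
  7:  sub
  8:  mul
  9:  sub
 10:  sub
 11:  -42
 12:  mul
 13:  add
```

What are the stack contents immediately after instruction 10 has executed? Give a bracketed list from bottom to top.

5   : [5]
-4  : [5, -4]
-8  : [5, -4, -8]
-4  : [5, -4, -8, -4]
dup : [5, -4, -8, -4, -4]
-7  : [5, -4, -8, -4, -4, -7]
sub : [5, -4, -8, -4, 3]
mul : [5, -4, -8, -12]
sub : [5, -4, 4]
sub : [5, -8]

[5, -8]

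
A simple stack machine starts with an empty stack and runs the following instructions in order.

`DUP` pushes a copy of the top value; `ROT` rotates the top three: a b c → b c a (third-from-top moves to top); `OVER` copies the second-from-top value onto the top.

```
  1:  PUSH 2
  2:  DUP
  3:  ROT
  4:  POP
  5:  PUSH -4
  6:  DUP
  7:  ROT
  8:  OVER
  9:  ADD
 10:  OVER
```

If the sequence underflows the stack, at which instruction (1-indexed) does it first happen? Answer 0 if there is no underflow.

3

PUSH 2 -> [2]
DUP    -> [2, 2]
ROT  — needs 3 operands, stack has 2 → underflow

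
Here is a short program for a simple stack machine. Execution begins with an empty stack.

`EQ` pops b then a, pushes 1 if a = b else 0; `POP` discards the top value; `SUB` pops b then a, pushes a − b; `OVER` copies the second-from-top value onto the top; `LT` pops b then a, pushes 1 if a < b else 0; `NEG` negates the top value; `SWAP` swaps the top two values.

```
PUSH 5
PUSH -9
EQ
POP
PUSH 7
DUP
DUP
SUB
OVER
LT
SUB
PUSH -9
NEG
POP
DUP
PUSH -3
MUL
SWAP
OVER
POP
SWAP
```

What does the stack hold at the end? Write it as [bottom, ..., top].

[6, -18]

PUSH 5  -> 5
PUSH -9 -> 5 -9
EQ      -> 0
POP     -> (empty)
PUSH 7  -> 7
DUP     -> 7 7
DUP     -> 7 7 7
SUB     -> 7 0
OVER    -> 7 0 7
LT      -> 7 1
SUB     -> 6
PUSH -9 -> 6 -9
NEG     -> 6 9
POP     -> 6
DUP     -> 6 6
PUSH -3 -> 6 6 -3
MUL     -> 6 -18
SWAP    -> -18 6
OVER    -> -18 6 -18
POP     -> -18 6
SWAP    -> 6 -18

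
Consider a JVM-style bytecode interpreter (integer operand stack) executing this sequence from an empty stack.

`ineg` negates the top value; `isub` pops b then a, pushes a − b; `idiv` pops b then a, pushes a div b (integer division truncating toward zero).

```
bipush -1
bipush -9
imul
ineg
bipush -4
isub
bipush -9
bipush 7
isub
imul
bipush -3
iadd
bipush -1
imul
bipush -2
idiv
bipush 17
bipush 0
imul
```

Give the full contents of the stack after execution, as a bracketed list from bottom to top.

[38, 0]

bipush -1  [-1]
bipush -9  [-1, -9]
imul       [9]
ineg       [-9]
bipush -4  [-9, -4]
isub       [-5]
bipush -9  [-5, -9]
bipush 7   [-5, -9, 7]
isub       [-5, -16]
imul       [80]
bipush -3  [80, -3]
iadd       [77]
bipush -1  [77, -1]
imul       [-77]
bipush -2  [-77, -2]
idiv       [38]
bipush 17  [38, 17]
bipush 0   [38, 17, 0]
imul       [38, 0]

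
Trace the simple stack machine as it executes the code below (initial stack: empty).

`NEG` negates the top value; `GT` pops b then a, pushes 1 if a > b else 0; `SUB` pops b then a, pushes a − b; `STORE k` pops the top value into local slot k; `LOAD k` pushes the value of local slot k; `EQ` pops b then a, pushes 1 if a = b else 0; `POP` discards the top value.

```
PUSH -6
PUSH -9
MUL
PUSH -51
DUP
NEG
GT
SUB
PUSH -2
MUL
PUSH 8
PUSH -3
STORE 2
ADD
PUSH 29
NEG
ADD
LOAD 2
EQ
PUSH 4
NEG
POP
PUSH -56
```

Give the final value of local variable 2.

-3

PUSH -6  : -6
PUSH -9  : -6 -9
MUL      : 54
PUSH -51 : 54 -51
DUP      : 54 -51 -51
NEG      : 54 -51 51
GT       : 54 0
SUB      : 54
PUSH -2  : 54 -2
MUL      : -108
PUSH 8   : -108 8
PUSH -3  : -108 8 -3
STORE 2  : -108 8
ADD      : -100
PUSH 29  : -100 29
NEG      : -100 -29
ADD      : -129
LOAD 2   : -129 -3
EQ       : 0
PUSH 4   : 0 4
NEG      : 0 -4
POP      : 0
PUSH -56 : 0 -56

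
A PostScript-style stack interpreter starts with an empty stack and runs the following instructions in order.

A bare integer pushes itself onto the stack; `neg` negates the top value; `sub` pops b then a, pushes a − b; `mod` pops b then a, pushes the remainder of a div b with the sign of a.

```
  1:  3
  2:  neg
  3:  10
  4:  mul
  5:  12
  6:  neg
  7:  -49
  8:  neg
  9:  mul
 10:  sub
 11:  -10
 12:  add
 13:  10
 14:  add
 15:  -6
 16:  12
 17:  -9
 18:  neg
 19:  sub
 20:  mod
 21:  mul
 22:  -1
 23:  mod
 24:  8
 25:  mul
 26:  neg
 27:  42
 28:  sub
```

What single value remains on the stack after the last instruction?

-42

3   -> 3
neg -> -3
10  -> -3 10
mul -> -30
12  -> -30 12
neg -> -30 -12
-49 -> -30 -12 -49
neg -> -30 -12 49
mul -> -30 -588
sub -> 558
-10 -> 558 -10
add -> 548
10  -> 548 10
add -> 558
-6  -> 558 -6
12  -> 558 -6 12
-9  -> 558 -6 12 -9
neg -> 558 -6 12 9
sub -> 558 -6 3
mod -> 558 0
mul -> 0
-1  -> 0 -1
mod -> 0
8   -> 0 8
mul -> 0
neg -> 0
42  -> 0 42
sub -> -42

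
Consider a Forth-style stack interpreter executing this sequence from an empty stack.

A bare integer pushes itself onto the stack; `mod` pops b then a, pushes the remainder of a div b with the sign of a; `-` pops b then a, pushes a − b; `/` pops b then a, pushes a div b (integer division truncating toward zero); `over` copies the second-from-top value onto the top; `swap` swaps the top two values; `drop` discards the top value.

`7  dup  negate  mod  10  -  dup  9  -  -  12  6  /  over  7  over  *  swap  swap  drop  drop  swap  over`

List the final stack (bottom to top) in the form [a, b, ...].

7       [7]
dup     [7, 7]
negate  [7, -7]
mod     [0]
10      [0, 10]
-       [-10]
dup     [-10, -10]
9       [-10, -10, 9]
-       [-10, -19]
-       [9]
12      [9, 12]
6       [9, 12, 6]
/       [9, 2]
over    [9, 2, 9]
7       [9, 2, 9, 7]
over    [9, 2, 9, 7, 9]
*       [9, 2, 9, 63]
swap    [9, 2, 63, 9]
swap    [9, 2, 9, 63]
drop    [9, 2, 9]
drop    [9, 2]
swap    [2, 9]
over    [2, 9, 2]

[2, 9, 2]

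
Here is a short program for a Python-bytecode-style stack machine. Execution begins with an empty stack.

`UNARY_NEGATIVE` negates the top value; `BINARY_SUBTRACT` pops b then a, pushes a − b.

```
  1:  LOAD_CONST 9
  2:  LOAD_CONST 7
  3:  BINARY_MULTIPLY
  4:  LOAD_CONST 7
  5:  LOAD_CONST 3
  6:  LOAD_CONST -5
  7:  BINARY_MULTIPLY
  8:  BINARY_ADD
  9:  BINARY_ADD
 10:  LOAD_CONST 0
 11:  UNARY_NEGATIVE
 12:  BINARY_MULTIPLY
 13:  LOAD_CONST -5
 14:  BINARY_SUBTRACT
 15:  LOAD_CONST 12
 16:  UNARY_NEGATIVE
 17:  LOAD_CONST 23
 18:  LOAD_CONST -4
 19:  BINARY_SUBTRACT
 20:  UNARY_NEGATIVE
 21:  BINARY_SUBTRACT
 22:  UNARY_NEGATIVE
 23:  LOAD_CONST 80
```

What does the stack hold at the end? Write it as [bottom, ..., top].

LOAD_CONST 9     [9]
LOAD_CONST 7     [9, 7]
BINARY_MULTIPLY  [63]
LOAD_CONST 7     [63, 7]
LOAD_CONST 3     [63, 7, 3]
LOAD_CONST -5    [63, 7, 3, -5]
BINARY_MULTIPLY  [63, 7, -15]
BINARY_ADD       [63, -8]
BINARY_ADD       [55]
LOAD_CONST 0     [55, 0]
UNARY_NEGATIVE   [55, 0]
BINARY_MULTIPLY  [0]
LOAD_CONST -5    [0, -5]
BINARY_SUBTRACT  [5]
LOAD_CONST 12    [5, 12]
UNARY_NEGATIVE   [5, -12]
LOAD_CONST 23    [5, -12, 23]
LOAD_CONST -4    [5, -12, 23, -4]
BINARY_SUBTRACT  [5, -12, 27]
UNARY_NEGATIVE   [5, -12, -27]
BINARY_SUBTRACT  [5, 15]
UNARY_NEGATIVE   [5, -15]
LOAD_CONST 80    [5, -15, 80]

[5, -15, 80]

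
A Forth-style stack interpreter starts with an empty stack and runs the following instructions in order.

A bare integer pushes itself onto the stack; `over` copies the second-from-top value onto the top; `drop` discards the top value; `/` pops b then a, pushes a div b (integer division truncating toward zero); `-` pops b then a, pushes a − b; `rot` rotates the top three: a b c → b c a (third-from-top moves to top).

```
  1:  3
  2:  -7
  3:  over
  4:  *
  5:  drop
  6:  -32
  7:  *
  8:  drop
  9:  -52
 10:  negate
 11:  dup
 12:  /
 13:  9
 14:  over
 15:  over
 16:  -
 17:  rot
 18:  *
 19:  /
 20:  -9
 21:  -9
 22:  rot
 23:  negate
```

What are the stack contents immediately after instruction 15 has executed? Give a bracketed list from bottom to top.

[1, 9, 1, 9]

3      : [3]
-7     : [3, -7]
over   : [3, -7, 3]
*      : [3, -21]
drop   : [3]
-32    : [3, -32]
*      : [-96]
drop   : []
-52    : [-52]
negate : [52]
dup    : [52, 52]
/      : [1]
9      : [1, 9]
over   : [1, 9, 1]
over   : [1, 9, 1, 9]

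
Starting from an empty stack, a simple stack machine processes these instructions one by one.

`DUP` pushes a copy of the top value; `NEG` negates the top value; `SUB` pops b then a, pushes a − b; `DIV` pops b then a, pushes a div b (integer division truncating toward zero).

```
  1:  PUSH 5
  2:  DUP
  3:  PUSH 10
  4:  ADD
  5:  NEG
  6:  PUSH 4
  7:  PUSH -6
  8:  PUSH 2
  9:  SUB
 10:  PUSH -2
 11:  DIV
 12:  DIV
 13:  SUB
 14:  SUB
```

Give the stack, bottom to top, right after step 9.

PUSH 5   5
DUP      5 5
PUSH 10  5 5 10
ADD      5 15
NEG      5 -15
PUSH 4   5 -15 4
PUSH -6  5 -15 4 -6
PUSH 2   5 -15 4 -6 2
SUB      5 -15 4 -8

[5, -15, 4, -8]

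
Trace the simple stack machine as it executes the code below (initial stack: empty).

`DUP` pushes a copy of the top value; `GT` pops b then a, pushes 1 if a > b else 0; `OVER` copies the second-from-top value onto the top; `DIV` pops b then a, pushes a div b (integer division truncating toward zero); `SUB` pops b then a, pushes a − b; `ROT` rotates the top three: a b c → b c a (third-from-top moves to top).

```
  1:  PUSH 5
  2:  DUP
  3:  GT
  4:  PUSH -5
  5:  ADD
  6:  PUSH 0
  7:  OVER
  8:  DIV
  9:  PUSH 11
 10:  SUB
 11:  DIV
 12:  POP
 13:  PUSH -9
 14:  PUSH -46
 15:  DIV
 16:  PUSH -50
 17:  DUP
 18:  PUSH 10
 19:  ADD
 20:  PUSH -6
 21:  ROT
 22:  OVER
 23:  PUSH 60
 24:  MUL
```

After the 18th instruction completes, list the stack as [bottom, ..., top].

[0, -50, -50, 10]

PUSH 5   -> [5]
DUP      -> [5, 5]
GT       -> [0]
PUSH -5  -> [0, -5]
ADD      -> [-5]
PUSH 0   -> [-5, 0]
OVER     -> [-5, 0, -5]
DIV      -> [-5, 0]
PUSH 11  -> [-5, 0, 11]
SUB      -> [-5, -11]
DIV      -> [0]
POP      -> []
PUSH -9  -> [-9]
PUSH -46 -> [-9, -46]
DIV      -> [0]
PUSH -50 -> [0, -50]
DUP      -> [0, -50, -50]
PUSH 10  -> [0, -50, -50, 10]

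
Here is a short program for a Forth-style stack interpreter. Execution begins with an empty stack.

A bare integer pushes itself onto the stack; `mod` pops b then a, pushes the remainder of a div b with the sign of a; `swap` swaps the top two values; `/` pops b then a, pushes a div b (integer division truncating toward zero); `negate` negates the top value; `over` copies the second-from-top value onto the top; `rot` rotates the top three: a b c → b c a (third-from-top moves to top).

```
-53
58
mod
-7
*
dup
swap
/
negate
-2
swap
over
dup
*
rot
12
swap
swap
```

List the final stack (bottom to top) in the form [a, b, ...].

[-1, 4, -2, 12]

-53    : [-53]
58     : [-53, 58]
mod    : [-53]
-7     : [-53, -7]
*      : [371]
dup    : [371, 371]
swap   : [371, 371]
/      : [1]
negate : [-1]
-2     : [-1, -2]
swap   : [-2, -1]
over   : [-2, -1, -2]
dup    : [-2, -1, -2, -2]
*      : [-2, -1, 4]
rot    : [-1, 4, -2]
12     : [-1, 4, -2, 12]
swap   : [-1, 4, 12, -2]
swap   : [-1, 4, -2, 12]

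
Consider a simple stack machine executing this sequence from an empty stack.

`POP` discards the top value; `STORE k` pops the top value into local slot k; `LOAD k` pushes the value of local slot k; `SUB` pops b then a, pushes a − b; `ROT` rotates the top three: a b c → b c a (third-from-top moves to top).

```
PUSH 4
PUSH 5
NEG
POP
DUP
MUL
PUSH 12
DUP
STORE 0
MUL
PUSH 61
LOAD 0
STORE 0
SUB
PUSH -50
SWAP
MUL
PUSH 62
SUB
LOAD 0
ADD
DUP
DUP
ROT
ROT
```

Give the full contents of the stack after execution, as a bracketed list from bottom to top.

[-6600, -6600, -6600]

PUSH 4    4
PUSH 5    4 5
NEG       4 -5
POP       4
DUP       4 4
MUL       16
PUSH 12   16 12
DUP       16 12 12
STORE 0   16 12
MUL       192
PUSH 61   192 61
LOAD 0    192 61 12
STORE 0   192 61
SUB       131
PUSH -50  131 -50
SWAP      -50 131
MUL       -6550
PUSH 62   -6550 62
SUB       -6612
LOAD 0    -6612 12
ADD       -6600
DUP       -6600 -6600
DUP       -6600 -6600 -6600
ROT       -6600 -6600 -6600
ROT       -6600 -6600 -6600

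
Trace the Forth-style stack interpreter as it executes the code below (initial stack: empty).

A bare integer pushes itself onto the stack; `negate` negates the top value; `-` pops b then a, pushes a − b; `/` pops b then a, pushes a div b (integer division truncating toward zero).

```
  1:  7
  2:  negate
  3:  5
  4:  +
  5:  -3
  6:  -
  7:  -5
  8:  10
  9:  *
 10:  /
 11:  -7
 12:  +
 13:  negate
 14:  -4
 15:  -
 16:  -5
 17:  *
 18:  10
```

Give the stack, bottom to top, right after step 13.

7       [7]
negate  [-7]
5       [-7, 5]
+       [-2]
-3      [-2, -3]
-       [1]
-5      [1, -5]
10      [1, -5, 10]
*       [1, -50]
/       [0]
-7      [0, -7]
+       [-7]
negate  [7]

[7]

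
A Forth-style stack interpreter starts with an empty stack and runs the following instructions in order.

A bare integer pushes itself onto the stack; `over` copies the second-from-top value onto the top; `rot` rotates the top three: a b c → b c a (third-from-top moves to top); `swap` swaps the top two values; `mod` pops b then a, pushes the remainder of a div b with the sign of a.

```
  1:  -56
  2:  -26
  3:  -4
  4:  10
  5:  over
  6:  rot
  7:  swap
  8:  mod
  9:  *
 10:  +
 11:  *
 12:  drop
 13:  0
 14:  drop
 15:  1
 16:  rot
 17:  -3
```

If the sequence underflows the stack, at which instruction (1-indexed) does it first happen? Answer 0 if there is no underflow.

16

-56   [-56]
-26   [-56, -26]
-4    [-56, -26, -4]
10    [-56, -26, -4, 10]
over  [-56, -26, -4, 10, -4]
rot   [-56, -26, 10, -4, -4]
swap  [-56, -26, 10, -4, -4]
mod   [-56, -26, 10, 0]
*     [-56, -26, 0]
+     [-56, -26]
*     [1456]
drop  []
0     [0]
drop  []
1     [1]
rot  — needs 3 operands, stack has 1 → underflow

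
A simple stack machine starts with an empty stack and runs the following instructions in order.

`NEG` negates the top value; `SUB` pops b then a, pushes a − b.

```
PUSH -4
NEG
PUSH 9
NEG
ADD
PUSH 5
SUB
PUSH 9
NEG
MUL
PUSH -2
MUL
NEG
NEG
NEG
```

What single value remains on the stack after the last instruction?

180

PUSH -4 → -4
NEG     → 4
PUSH 9  → 4 9
NEG     → 4 -9
ADD     → -5
PUSH 5  → -5 5
SUB     → -10
PUSH 9  → -10 9
NEG     → -10 -9
MUL     → 90
PUSH -2 → 90 -2
MUL     → -180
NEG     → 180
NEG     → -180
NEG     → 180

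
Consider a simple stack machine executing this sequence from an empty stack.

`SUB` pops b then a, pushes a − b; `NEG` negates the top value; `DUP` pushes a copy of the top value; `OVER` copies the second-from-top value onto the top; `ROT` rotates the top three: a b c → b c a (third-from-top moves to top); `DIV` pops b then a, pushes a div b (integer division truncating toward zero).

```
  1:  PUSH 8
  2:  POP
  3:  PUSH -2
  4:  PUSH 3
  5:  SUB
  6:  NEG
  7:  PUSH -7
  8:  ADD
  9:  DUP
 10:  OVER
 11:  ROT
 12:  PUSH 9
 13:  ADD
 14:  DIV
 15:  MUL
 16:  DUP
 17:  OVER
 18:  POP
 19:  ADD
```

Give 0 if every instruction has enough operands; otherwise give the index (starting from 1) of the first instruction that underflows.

0

PUSH 8  → 8
POP     → (empty)
PUSH -2 → -2
PUSH 3  → -2 3
SUB     → -5
NEG     → 5
PUSH -7 → 5 -7
ADD     → -2
DUP     → -2 -2
OVER    → -2 -2 -2
ROT     → -2 -2 -2
PUSH 9  → -2 -2 -2 9
ADD     → -2 -2 7
DIV     → -2 0
MUL     → 0
DUP     → 0 0
OVER    → 0 0 0
POP     → 0 0
ADD     → 0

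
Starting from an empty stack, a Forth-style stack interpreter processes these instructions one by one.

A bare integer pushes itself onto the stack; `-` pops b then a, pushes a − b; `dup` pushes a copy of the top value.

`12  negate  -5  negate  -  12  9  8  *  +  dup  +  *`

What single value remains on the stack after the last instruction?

-2856

12     : [12]
negate : [-12]
-5     : [-12, -5]
negate : [-12, 5]
-      : [-17]
12     : [-17, 12]
9      : [-17, 12, 9]
8      : [-17, 12, 9, 8]
*      : [-17, 12, 72]
+      : [-17, 84]
dup    : [-17, 84, 84]
+      : [-17, 168]
*      : [-2856]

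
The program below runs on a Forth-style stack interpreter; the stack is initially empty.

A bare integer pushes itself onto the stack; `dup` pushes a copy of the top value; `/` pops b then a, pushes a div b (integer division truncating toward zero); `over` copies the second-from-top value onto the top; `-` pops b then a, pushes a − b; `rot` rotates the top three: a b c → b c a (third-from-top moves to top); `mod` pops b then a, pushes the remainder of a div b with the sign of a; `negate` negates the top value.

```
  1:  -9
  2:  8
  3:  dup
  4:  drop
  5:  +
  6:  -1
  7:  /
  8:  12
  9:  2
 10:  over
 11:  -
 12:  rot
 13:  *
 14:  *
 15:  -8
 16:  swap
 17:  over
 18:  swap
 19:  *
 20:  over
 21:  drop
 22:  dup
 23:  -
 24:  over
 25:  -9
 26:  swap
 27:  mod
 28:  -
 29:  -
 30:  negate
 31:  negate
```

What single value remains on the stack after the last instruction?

-9

-9     → [-9]
8      → [-9, 8]
dup    → [-9, 8, 8]
drop   → [-9, 8]
+      → [-1]
-1     → [-1, -1]
/      → [1]
12     → [1, 12]
2      → [1, 12, 2]
over   → [1, 12, 2, 12]
-      → [1, 12, -10]
rot    → [12, -10, 1]
*      → [12, -10]
*      → [-120]
-8     → [-120, -8]
swap   → [-8, -120]
over   → [-8, -120, -8]
swap   → [-8, -8, -120]
*      → [-8, 960]
over   → [-8, 960, -8]
drop   → [-8, 960]
dup    → [-8, 960, 960]
-      → [-8, 0]
over   → [-8, 0, -8]
-9     → [-8, 0, -8, -9]
swap   → [-8, 0, -9, -8]
mod    → [-8, 0, -1]
-      → [-8, 1]
-      → [-9]
negate → [9]
negate → [-9]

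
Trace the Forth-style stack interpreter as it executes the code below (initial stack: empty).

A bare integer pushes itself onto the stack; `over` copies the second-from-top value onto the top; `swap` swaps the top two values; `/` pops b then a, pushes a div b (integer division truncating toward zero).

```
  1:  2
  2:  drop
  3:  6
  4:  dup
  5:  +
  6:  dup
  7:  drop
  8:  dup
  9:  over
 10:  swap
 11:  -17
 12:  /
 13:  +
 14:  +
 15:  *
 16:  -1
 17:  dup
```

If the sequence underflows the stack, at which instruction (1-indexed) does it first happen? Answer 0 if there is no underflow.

15

2     2
drop  (empty)
6     6
dup   6 6
+     12
dup   12 12
drop  12
dup   12 12
over  12 12 12
swap  12 12 12
-17   12 12 12 -17
/     12 12 0
+     12 12
+     24
*  — needs 2 operands, stack has 1 → underflow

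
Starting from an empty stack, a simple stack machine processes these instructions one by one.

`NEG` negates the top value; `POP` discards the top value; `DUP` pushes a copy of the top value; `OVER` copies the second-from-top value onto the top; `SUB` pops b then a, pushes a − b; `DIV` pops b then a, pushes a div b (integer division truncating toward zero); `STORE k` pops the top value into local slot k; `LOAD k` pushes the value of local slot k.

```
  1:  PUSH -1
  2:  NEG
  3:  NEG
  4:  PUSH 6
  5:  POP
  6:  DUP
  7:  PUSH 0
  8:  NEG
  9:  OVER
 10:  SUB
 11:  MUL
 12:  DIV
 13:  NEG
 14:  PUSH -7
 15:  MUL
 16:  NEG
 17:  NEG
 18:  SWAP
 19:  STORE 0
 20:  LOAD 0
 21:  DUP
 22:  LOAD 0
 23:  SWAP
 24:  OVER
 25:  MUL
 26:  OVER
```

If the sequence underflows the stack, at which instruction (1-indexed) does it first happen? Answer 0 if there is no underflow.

18

PUSH -1  [-1]
NEG      [1]
NEG      [-1]
PUSH 6   [-1, 6]
POP      [-1]
DUP      [-1, -1]
PUSH 0   [-1, -1, 0]
NEG      [-1, -1, 0]
OVER     [-1, -1, 0, -1]
SUB      [-1, -1, 1]
MUL      [-1, -1]
DIV      [1]
NEG      [-1]
PUSH -7  [-1, -7]
MUL      [7]
NEG      [-7]
NEG      [7]
SWAP  — needs 2 operands, stack has 1 → underflow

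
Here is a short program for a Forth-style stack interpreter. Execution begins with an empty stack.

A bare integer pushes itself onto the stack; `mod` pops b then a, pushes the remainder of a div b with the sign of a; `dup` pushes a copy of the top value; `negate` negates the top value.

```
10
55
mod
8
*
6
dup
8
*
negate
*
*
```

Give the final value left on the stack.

10     -> [10]
55     -> [10, 55]
mod    -> [10]
8      -> [10, 8]
*      -> [80]
6      -> [80, 6]
dup    -> [80, 6, 6]
8      -> [80, 6, 6, 8]
*      -> [80, 6, 48]
negate -> [80, 6, -48]
*      -> [80, -288]
*      -> [-23040]

-23040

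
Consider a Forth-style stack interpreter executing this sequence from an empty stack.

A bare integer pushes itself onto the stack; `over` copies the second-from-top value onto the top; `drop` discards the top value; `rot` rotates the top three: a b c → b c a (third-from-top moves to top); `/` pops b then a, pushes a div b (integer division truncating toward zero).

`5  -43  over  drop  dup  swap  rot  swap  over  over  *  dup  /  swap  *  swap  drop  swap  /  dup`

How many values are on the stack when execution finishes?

2

5    -> 5
-43  -> 5 -43
over -> 5 -43 5
drop -> 5 -43
dup  -> 5 -43 -43
swap -> 5 -43 -43
rot  -> -43 -43 5
swap -> -43 5 -43
over -> -43 5 -43 5
over -> -43 5 -43 5 -43
*    -> -43 5 -43 -215
dup  -> -43 5 -43 -215 -215
/    -> -43 5 -43 1
swap -> -43 5 1 -43
*    -> -43 5 -43
swap -> -43 -43 5
drop -> -43 -43
swap -> -43 -43
/    -> 1
dup  -> 1 1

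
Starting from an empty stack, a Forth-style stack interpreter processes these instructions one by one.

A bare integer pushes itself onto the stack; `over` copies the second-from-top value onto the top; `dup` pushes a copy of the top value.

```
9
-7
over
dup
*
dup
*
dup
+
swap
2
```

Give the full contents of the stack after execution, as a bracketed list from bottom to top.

9    → [9]
-7   → [9, -7]
over → [9, -7, 9]
dup  → [9, -7, 9, 9]
*    → [9, -7, 81]
dup  → [9, -7, 81, 81]
*    → [9, -7, 6561]
dup  → [9, -7, 6561, 6561]
+    → [9, -7, 13122]
swap → [9, 13122, -7]
2    → [9, 13122, -7, 2]

[9, 13122, -7, 2]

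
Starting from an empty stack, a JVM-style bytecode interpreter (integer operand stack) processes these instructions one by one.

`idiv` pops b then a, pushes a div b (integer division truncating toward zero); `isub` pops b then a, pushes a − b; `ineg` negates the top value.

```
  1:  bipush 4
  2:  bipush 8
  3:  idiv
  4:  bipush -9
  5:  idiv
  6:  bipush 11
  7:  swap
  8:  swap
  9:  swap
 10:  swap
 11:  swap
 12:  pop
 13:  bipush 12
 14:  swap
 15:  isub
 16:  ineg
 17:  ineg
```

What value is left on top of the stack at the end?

bipush 4  → [4]
bipush 8  → [4, 8]
idiv      → [0]
bipush -9 → [0, -9]
idiv      → [0]
bipush 11 → [0, 11]
swap      → [11, 0]
swap      → [0, 11]
swap      → [11, 0]
swap      → [0, 11]
swap      → [11, 0]
pop       → [11]
bipush 12 → [11, 12]
swap      → [12, 11]
isub      → [1]
ineg      → [-1]
ineg      → [1]

1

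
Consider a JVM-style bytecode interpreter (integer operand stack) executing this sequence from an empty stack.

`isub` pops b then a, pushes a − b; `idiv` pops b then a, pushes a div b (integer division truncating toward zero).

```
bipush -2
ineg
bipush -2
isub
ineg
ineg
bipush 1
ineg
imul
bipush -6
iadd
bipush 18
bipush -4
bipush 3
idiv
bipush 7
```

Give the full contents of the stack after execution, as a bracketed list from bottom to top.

[-10, 18, -1, 7]

bipush -2 : [-2]
ineg      : [2]
bipush -2 : [2, -2]
isub      : [4]
ineg      : [-4]
ineg      : [4]
bipush 1  : [4, 1]
ineg      : [4, -1]
imul      : [-4]
bipush -6 : [-4, -6]
iadd      : [-10]
bipush 18 : [-10, 18]
bipush -4 : [-10, 18, -4]
bipush 3  : [-10, 18, -4, 3]
idiv      : [-10, 18, -1]
bipush 7  : [-10, 18, -1, 7]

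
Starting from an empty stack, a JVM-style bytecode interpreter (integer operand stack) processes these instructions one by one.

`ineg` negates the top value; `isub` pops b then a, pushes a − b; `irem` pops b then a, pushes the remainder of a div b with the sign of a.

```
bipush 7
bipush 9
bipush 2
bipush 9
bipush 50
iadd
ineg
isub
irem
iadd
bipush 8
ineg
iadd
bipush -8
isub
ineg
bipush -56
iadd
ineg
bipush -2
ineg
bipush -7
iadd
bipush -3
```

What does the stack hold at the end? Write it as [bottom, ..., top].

bipush 7   : [7]
bipush 9   : [7, 9]
bipush 2   : [7, 9, 2]
bipush 9   : [7, 9, 2, 9]
bipush 50  : [7, 9, 2, 9, 50]
iadd       : [7, 9, 2, 59]
ineg       : [7, 9, 2, -59]
isub       : [7, 9, 61]
irem       : [7, 9]
iadd       : [16]
bipush 8   : [16, 8]
ineg       : [16, -8]
iadd       : [8]
bipush -8  : [8, -8]
isub       : [16]
ineg       : [-16]
bipush -56 : [-16, -56]
iadd       : [-72]
ineg       : [72]
bipush -2  : [72, -2]
ineg       : [72, 2]
bipush -7  : [72, 2, -7]
iadd       : [72, -5]
bipush -3  : [72, -5, -3]

[72, -5, -3]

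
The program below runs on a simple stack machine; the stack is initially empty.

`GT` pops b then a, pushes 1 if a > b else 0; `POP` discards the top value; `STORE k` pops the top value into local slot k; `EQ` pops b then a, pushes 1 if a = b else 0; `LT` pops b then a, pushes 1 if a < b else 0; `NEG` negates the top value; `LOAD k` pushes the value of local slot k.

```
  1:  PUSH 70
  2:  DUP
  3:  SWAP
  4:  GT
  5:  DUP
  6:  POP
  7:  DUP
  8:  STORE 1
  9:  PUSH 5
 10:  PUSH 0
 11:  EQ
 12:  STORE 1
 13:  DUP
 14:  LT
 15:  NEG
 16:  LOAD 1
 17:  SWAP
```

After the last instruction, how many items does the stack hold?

PUSH 70 → [70]
DUP     → [70, 70]
SWAP    → [70, 70]
GT      → [0]
DUP     → [0, 0]
POP     → [0]
DUP     → [0, 0]
STORE 1 → [0]
PUSH 5  → [0, 5]
PUSH 0  → [0, 5, 0]
EQ      → [0, 0]
STORE 1 → [0]
DUP     → [0, 0]
LT      → [0]
NEG     → [0]
LOAD 1  → [0, 0]
SWAP    → [0, 0]

2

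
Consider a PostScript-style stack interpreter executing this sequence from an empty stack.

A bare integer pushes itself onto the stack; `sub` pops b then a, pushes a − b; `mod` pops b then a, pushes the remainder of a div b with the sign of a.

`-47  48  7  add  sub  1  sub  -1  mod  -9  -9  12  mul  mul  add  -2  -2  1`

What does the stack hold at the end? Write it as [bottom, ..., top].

[972, -2, -2, 1]

-47 -> -47
48  -> -47 48
7   -> -47 48 7
add -> -47 55
sub -> -102
1   -> -102 1
sub -> -103
-1  -> -103 -1
mod -> 0
-9  -> 0 -9
-9  -> 0 -9 -9
12  -> 0 -9 -9 12
mul -> 0 -9 -108
mul -> 0 972
add -> 972
-2  -> 972 -2
-2  -> 972 -2 -2
1   -> 972 -2 -2 1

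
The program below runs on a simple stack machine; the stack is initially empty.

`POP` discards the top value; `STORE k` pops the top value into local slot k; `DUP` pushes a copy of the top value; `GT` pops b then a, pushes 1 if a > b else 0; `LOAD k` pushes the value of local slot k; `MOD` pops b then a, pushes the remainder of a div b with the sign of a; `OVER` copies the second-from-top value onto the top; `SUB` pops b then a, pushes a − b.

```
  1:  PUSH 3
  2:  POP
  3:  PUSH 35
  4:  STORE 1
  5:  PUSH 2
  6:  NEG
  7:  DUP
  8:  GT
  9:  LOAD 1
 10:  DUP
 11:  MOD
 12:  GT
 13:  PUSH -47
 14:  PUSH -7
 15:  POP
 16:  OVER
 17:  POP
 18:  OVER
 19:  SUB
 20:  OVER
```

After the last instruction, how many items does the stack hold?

3

PUSH 3   : 3
POP      : (empty)
PUSH 35  : 35
STORE 1  : (empty)
PUSH 2   : 2
NEG      : -2
DUP      : -2 -2
GT       : 0
LOAD 1   : 0 35
DUP      : 0 35 35
MOD      : 0 0
GT       : 0
PUSH -47 : 0 -47
PUSH -7  : 0 -47 -7
POP      : 0 -47
OVER     : 0 -47 0
POP      : 0 -47
OVER     : 0 -47 0
SUB      : 0 -47
OVER     : 0 -47 0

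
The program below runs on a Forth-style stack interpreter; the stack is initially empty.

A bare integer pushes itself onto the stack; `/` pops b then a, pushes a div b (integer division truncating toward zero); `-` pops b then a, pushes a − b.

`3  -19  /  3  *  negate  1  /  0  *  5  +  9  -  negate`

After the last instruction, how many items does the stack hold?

3       [3]
-19     [3, -19]
/       [0]
3       [0, 3]
*       [0]
negate  [0]
1       [0, 1]
/       [0]
0       [0, 0]
*       [0]
5       [0, 5]
+       [5]
9       [5, 9]
-       [-4]
negate  [4]

1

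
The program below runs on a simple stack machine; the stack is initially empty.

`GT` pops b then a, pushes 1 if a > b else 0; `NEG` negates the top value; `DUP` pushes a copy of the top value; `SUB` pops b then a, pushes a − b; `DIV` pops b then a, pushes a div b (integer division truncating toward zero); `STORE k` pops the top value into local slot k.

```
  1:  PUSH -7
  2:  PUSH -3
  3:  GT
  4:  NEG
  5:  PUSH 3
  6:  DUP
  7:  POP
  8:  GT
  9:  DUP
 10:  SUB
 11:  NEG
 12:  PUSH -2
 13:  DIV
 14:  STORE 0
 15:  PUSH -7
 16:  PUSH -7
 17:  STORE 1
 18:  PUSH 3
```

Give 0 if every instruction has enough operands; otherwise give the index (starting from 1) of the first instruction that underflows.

0

PUSH -7 -> [-7]
PUSH -3 -> [-7, -3]
GT      -> [0]
NEG     -> [0]
PUSH 3  -> [0, 3]
DUP     -> [0, 3, 3]
POP     -> [0, 3]
GT      -> [0]
DUP     -> [0, 0]
SUB     -> [0]
NEG     -> [0]
PUSH -2 -> [0, -2]
DIV     -> [0]
STORE 0 -> []
PUSH -7 -> [-7]
PUSH -7 -> [-7, -7]
STORE 1 -> [-7]
PUSH 3  -> [-7, 3]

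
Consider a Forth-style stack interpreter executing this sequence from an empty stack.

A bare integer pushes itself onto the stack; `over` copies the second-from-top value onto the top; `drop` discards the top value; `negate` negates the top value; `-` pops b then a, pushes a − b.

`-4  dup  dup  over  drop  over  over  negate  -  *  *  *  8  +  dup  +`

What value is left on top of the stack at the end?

-4      -4
dup     -4 -4
dup     -4 -4 -4
over    -4 -4 -4 -4
drop    -4 -4 -4
over    -4 -4 -4 -4
over    -4 -4 -4 -4 -4
negate  -4 -4 -4 -4 4
-       -4 -4 -4 -8
*       -4 -4 32
*       -4 -128
*       512
8       512 8
+       520
dup     520 520
+       1040

1040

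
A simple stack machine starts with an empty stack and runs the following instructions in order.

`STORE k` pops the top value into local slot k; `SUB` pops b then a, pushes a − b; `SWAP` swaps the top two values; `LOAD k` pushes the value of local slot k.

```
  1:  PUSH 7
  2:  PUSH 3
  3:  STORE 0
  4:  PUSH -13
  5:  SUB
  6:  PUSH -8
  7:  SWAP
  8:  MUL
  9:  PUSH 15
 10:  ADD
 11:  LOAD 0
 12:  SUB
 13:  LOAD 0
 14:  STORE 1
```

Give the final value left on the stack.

PUSH 7   → [7]
PUSH 3   → [7, 3]
STORE 0  → [7]
PUSH -13 → [7, -13]
SUB      → [20]
PUSH -8  → [20, -8]
SWAP     → [-8, 20]
MUL      → [-160]
PUSH 15  → [-160, 15]
ADD      → [-145]
LOAD 0   → [-145, 3]
SUB      → [-148]
LOAD 0   → [-148, 3]
STORE 1  → [-148]

-148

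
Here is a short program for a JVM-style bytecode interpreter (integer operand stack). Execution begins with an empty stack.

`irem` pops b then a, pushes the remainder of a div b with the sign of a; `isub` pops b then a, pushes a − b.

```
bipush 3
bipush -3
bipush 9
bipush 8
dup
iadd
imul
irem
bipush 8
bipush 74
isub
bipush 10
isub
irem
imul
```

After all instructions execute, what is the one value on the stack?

-9

bipush 3  : [3]
bipush -3 : [3, -3]
bipush 9  : [3, -3, 9]
bipush 8  : [3, -3, 9, 8]
dup       : [3, -3, 9, 8, 8]
iadd      : [3, -3, 9, 16]
imul      : [3, -3, 144]
irem      : [3, -3]
bipush 8  : [3, -3, 8]
bipush 74 : [3, -3, 8, 74]
isub      : [3, -3, -66]
bipush 10 : [3, -3, -66, 10]
isub      : [3, -3, -76]
irem      : [3, -3]
imul      : [-9]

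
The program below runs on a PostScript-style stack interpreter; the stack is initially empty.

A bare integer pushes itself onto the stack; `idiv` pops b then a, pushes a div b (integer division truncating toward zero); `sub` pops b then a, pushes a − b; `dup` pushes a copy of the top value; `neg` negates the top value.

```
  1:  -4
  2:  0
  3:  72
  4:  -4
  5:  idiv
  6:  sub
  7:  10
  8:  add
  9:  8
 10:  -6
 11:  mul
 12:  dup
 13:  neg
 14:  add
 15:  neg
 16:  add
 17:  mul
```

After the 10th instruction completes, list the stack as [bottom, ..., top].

-4   : -4
0    : -4 0
72   : -4 0 72
-4   : -4 0 72 -4
idiv : -4 0 -18
sub  : -4 18
10   : -4 18 10
add  : -4 28
8    : -4 28 8
-6   : -4 28 8 -6

[-4, 28, 8, -6]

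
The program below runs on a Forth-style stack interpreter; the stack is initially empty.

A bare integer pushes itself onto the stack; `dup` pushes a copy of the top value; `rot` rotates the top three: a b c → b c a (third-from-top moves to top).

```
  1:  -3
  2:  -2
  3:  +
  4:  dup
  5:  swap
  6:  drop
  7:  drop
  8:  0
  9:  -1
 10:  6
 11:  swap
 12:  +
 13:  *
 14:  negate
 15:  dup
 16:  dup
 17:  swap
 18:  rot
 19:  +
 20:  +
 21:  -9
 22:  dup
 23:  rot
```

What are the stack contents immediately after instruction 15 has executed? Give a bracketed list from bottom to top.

[0, 0]

-3     -> [-3]
-2     -> [-3, -2]
+      -> [-5]
dup    -> [-5, -5]
swap   -> [-5, -5]
drop   -> [-5]
drop   -> []
0      -> [0]
-1     -> [0, -1]
6      -> [0, -1, 6]
swap   -> [0, 6, -1]
+      -> [0, 5]
*      -> [0]
negate -> [0]
dup    -> [0, 0]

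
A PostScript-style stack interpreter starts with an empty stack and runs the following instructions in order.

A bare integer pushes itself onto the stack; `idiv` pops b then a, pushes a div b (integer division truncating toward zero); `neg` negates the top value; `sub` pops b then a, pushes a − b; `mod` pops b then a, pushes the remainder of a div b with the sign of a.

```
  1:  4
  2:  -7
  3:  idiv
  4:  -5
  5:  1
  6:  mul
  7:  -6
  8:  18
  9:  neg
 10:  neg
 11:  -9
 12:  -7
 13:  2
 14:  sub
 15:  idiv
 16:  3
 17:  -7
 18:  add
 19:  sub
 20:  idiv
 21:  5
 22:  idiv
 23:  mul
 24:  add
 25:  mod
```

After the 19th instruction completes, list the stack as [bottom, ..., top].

[0, -5, -6, 18, 5]

4    → [4]
-7   → [4, -7]
idiv → [0]
-5   → [0, -5]
1    → [0, -5, 1]
mul  → [0, -5]
-6   → [0, -5, -6]
18   → [0, -5, -6, 18]
neg  → [0, -5, -6, -18]
neg  → [0, -5, -6, 18]
-9   → [0, -5, -6, 18, -9]
-7   → [0, -5, -6, 18, -9, -7]
2    → [0, -5, -6, 18, -9, -7, 2]
sub  → [0, -5, -6, 18, -9, -9]
idiv → [0, -5, -6, 18, 1]
3    → [0, -5, -6, 18, 1, 3]
-7   → [0, -5, -6, 18, 1, 3, -7]
add  → [0, -5, -6, 18, 1, -4]
sub  → [0, -5, -6, 18, 5]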